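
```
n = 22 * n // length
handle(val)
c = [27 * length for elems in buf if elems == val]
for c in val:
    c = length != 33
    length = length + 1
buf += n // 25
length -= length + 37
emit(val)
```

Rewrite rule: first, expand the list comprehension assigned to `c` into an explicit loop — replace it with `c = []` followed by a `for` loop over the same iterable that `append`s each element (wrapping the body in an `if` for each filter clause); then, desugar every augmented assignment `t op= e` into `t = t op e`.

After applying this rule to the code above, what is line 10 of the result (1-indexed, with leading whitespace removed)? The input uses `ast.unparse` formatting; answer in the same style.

buf = buf + n // 25

Transformed code:
n = 22 * n // length
handle(val)
c = []
for elems in buf:
    if elems == val:
        c.append(27 * length)
for c in val:
    c = length != 33
    length = length + 1
buf = buf + n // 25
length = length - (length + 37)
emit(val)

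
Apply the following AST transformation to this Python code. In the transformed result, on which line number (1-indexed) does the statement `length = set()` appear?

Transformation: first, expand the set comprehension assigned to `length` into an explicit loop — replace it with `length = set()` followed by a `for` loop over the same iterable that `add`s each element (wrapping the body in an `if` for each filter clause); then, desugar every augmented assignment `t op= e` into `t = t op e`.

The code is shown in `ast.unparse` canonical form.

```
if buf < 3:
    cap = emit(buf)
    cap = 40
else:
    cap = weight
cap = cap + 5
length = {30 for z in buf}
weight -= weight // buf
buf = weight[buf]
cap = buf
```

Transformed code:
if buf < 3:
    cap = emit(buf)
    cap = 40
else:
    cap = weight
cap = cap + 5
length = set()
for z in buf:
    length.add(30)
weight = weight - weight // buf
buf = weight[buf]
cap = buf

7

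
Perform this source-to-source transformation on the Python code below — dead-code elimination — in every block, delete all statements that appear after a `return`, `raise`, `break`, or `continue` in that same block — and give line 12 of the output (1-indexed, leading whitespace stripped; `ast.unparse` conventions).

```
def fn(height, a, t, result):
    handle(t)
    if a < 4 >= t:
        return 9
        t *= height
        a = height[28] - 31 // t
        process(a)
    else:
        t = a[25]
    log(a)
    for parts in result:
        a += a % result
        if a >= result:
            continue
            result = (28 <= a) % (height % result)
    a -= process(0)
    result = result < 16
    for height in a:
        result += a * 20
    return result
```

Transformed code:
def fn(height, a, t, result):
    handle(t)
    if a < 4 >= t:
        return 9
    else:
        t = a[25]
    log(a)
    for parts in result:
        a += a % result
        if a >= result:
            continue
    a -= process(0)
    result = result < 16
    for height in a:
        result += a * 20
    return result

a -= process(0)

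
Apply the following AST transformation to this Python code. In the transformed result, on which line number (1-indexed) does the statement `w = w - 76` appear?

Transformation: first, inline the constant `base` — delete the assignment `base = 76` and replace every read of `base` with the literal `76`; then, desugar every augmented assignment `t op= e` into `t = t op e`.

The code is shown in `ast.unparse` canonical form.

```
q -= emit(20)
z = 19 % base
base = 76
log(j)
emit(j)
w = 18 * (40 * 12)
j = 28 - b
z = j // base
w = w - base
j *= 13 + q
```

8

Transformed code:
q = q - emit(20)
z = 19 % 76
log(j)
emit(j)
w = 18 * (40 * 12)
j = 28 - b
z = j // 76
w = w - 76
j = j * (13 + q)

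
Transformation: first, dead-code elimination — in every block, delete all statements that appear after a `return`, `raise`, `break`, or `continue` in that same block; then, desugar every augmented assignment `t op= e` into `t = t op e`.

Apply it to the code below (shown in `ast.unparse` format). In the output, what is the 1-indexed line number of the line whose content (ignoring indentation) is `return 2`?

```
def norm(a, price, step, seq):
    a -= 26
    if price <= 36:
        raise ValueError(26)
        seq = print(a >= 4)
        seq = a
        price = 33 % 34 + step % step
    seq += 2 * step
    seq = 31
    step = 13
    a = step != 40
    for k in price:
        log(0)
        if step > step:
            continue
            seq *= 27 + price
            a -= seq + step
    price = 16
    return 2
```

14

Transformed code:
def norm(a, price, step, seq):
    a = a - 26
    if price <= 36:
        raise ValueError(26)
    seq = seq + 2 * step
    seq = 31
    step = 13
    a = step != 40
    for k in price:
        log(0)
        if step > step:
            continue
    price = 16
    return 2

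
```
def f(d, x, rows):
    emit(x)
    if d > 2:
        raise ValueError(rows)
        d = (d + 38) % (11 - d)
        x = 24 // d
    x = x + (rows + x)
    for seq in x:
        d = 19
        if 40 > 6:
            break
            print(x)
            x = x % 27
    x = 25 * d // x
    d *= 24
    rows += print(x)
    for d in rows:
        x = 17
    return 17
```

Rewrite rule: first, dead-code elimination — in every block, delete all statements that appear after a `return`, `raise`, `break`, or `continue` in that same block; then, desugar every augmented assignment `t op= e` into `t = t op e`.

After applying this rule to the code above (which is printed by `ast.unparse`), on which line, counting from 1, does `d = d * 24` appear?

Transformed code:
def f(d, x, rows):
    emit(x)
    if d > 2:
        raise ValueError(rows)
    x = x + (rows + x)
    for seq in x:
        d = 19
        if 40 > 6:
            break
    x = 25 * d // x
    d = d * 24
    rows = rows + print(x)
    for d in rows:
        x = 17
    return 17

11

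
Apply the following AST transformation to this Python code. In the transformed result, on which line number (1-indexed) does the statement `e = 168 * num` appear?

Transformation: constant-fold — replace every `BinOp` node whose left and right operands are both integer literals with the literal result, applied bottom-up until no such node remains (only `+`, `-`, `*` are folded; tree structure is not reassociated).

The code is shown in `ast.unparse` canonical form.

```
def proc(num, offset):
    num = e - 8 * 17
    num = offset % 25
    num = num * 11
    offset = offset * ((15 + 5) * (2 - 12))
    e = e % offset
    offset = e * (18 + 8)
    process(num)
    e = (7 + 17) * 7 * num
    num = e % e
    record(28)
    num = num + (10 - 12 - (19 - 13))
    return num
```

Transformed code:
def proc(num, offset):
    num = e - 136
    num = offset % 25
    num = num * 11
    offset = offset * -200
    e = e % offset
    offset = e * 26
    process(num)
    e = 168 * num
    num = e % e
    record(28)
    num = num + -8
    return num

9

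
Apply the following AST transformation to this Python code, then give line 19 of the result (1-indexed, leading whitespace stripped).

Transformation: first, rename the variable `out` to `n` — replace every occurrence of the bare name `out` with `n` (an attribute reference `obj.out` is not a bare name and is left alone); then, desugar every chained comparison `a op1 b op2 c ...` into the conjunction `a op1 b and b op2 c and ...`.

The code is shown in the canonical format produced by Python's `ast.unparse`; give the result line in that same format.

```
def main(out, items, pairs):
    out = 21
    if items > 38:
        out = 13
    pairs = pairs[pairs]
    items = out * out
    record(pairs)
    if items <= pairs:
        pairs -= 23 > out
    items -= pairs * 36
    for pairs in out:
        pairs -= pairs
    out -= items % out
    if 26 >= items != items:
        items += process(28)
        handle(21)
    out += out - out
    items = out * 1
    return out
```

Transformed code:
def main(n, items, pairs):
    n = 21
    if items > 38:
        n = 13
    pairs = pairs[pairs]
    items = n * n
    record(pairs)
    if items <= pairs:
        pairs -= 23 > n
    items -= pairs * 36
    for pairs in n:
        pairs -= pairs
    n -= items % n
    if 26 >= items and items != items:
        items += process(28)
        handle(21)
    n += n - n
    items = n * 1
    return n

return n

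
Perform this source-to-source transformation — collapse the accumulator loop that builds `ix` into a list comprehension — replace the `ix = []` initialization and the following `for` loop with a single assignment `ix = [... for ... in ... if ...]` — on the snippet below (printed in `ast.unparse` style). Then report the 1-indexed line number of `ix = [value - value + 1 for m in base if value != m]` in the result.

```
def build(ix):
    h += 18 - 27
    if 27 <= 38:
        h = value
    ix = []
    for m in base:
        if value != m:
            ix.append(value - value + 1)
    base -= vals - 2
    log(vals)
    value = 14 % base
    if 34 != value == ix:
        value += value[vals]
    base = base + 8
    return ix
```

5

Transformed code:
def build(ix):
    h += 18 - 27
    if 27 <= 38:
        h = value
    ix = [value - value + 1 for m in base if value != m]
    base -= vals - 2
    log(vals)
    value = 14 % base
    if 34 != value == ix:
        value += value[vals]
    base = base + 8
    return ix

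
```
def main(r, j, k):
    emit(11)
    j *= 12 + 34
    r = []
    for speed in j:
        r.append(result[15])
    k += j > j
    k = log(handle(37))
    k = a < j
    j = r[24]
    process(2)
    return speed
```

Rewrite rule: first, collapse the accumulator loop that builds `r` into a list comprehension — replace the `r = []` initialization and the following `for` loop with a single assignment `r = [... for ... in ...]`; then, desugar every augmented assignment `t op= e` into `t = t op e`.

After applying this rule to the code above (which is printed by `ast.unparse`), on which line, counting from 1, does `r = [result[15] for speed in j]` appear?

Transformed code:
def main(r, j, k):
    emit(11)
    j = j * (12 + 34)
    r = [result[15] for speed in j]
    k = k + (j > j)
    k = log(handle(37))
    k = a < j
    j = r[24]
    process(2)
    return speed

4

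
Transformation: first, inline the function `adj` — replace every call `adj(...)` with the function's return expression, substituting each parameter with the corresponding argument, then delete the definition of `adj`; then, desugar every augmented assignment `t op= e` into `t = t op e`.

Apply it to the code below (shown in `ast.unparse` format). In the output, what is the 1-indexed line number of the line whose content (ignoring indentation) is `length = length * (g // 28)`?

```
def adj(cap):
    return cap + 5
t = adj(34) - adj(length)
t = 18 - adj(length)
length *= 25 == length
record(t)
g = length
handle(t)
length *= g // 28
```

7

Transformed code:
t = 34 + 5 - (length + 5)
t = 18 - (length + 5)
length = length * (25 == length)
record(t)
g = length
handle(t)
length = length * (g // 28)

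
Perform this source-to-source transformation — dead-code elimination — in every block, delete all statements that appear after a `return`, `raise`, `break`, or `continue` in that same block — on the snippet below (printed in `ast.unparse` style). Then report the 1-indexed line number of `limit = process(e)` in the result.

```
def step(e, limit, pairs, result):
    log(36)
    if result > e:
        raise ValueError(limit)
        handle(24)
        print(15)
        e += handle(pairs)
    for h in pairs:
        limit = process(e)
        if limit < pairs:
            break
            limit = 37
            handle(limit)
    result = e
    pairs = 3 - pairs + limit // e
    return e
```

Transformed code:
def step(e, limit, pairs, result):
    log(36)
    if result > e:
        raise ValueError(limit)
    for h in pairs:
        limit = process(e)
        if limit < pairs:
            break
    result = e
    pairs = 3 - pairs + limit // e
    return e

6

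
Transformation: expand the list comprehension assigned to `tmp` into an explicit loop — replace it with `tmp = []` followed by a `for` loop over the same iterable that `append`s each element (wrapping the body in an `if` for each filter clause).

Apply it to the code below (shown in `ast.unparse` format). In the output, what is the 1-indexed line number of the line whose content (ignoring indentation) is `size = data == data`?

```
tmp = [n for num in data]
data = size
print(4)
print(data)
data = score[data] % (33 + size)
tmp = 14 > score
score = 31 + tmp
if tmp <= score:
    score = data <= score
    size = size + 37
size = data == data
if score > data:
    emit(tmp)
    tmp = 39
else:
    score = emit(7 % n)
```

Transformed code:
tmp = []
for num in data:
    tmp.append(n)
data = size
print(4)
print(data)
data = score[data] % (33 + size)
tmp = 14 > score
score = 31 + tmp
if tmp <= score:
    score = data <= score
    size = size + 37
size = data == data
if score > data:
    emit(tmp)
    tmp = 39
else:
    score = emit(7 % n)

13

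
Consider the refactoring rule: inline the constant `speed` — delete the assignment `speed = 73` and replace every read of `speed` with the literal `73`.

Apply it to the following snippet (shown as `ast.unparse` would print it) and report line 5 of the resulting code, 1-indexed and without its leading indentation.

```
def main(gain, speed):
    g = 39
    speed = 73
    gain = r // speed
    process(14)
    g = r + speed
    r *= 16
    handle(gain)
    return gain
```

g = r + 73

Transformed code:
def main(gain, speed):
    g = 39
    gain = r // 73
    process(14)
    g = r + 73
    r *= 16
    handle(gain)
    return gain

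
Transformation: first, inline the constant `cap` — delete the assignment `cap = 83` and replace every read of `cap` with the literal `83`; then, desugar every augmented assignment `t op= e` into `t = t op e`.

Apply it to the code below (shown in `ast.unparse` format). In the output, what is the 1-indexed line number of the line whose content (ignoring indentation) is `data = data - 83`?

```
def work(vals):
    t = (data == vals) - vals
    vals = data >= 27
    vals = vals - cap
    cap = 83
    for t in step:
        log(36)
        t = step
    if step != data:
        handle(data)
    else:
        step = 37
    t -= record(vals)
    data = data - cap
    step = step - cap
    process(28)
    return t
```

Transformed code:
def work(vals):
    t = (data == vals) - vals
    vals = data >= 27
    vals = vals - 83
    for t in step:
        log(36)
        t = step
    if step != data:
        handle(data)
    else:
        step = 37
    t = t - record(vals)
    data = data - 83
    step = step - 83
    process(28)
    return t

13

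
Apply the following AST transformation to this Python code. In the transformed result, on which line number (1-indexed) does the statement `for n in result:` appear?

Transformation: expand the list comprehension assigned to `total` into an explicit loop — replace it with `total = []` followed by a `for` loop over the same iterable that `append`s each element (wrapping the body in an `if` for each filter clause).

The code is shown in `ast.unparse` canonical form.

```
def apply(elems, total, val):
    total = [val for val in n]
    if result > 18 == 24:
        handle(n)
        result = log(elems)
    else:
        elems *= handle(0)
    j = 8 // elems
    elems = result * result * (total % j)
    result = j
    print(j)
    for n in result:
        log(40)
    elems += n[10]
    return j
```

14

Transformed code:
def apply(elems, total, val):
    total = []
    for val in n:
        total.append(val)
    if result > 18 == 24:
        handle(n)
        result = log(elems)
    else:
        elems *= handle(0)
    j = 8 // elems
    elems = result * result * (total % j)
    result = j
    print(j)
    for n in result:
        log(40)
    elems += n[10]
    return j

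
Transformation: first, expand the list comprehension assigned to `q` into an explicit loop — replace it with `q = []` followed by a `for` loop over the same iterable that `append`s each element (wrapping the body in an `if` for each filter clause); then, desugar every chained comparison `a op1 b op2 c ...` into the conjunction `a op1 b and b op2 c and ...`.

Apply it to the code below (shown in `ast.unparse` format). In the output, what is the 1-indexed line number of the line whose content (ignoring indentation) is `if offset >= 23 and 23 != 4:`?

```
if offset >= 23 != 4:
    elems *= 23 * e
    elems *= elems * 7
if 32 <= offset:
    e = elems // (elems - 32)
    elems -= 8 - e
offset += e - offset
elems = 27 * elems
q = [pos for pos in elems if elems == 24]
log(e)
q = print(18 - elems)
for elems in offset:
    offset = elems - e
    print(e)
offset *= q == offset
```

Transformed code:
if offset >= 23 and 23 != 4:
    elems *= 23 * e
    elems *= elems * 7
if 32 <= offset:
    e = elems // (elems - 32)
    elems -= 8 - e
offset += e - offset
elems = 27 * elems
q = []
for pos in elems:
    if elems == 24:
        q.append(pos)
log(e)
q = print(18 - elems)
for elems in offset:
    offset = elems - e
    print(e)
offset *= q == offset

1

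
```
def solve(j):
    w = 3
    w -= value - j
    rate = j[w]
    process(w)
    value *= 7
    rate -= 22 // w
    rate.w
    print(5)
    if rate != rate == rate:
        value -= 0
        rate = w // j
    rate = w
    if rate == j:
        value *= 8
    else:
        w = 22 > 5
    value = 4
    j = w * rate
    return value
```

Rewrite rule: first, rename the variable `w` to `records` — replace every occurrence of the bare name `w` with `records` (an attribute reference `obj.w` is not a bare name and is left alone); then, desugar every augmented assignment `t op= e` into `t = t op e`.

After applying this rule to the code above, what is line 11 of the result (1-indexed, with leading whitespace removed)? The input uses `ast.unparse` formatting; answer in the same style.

Transformed code:
def solve(j):
    records = 3
    records = records - (value - j)
    rate = j[records]
    process(records)
    value = value * 7
    rate = rate - 22 // records
    rate.w
    print(5)
    if rate != rate == rate:
        value = value - 0
        rate = records // j
    rate = records
    if rate == j:
        value = value * 8
    else:
        records = 22 > 5
    value = 4
    j = records * rate
    return value

value = value - 0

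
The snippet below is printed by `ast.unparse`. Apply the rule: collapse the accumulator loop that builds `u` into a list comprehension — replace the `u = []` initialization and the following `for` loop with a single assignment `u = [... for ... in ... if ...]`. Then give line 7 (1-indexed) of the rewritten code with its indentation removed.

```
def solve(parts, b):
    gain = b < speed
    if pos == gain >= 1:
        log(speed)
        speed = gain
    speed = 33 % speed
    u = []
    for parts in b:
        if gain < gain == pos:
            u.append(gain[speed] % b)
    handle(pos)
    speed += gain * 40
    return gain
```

u = [gain[speed] % b for parts in b if gain < gain == pos]

Transformed code:
def solve(parts, b):
    gain = b < speed
    if pos == gain >= 1:
        log(speed)
        speed = gain
    speed = 33 % speed
    u = [gain[speed] % b for parts in b if gain < gain == pos]
    handle(pos)
    speed += gain * 40
    return gain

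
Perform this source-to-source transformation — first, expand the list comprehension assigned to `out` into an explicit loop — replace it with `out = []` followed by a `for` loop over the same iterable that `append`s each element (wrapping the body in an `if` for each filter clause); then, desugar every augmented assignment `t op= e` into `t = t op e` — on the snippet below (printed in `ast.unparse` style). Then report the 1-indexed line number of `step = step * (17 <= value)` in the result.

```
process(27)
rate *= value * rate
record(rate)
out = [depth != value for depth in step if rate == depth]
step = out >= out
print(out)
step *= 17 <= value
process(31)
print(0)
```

10

Transformed code:
process(27)
rate = rate * (value * rate)
record(rate)
out = []
for depth in step:
    if rate == depth:
        out.append(depth != value)
step = out >= out
print(out)
step = step * (17 <= value)
process(31)
print(0)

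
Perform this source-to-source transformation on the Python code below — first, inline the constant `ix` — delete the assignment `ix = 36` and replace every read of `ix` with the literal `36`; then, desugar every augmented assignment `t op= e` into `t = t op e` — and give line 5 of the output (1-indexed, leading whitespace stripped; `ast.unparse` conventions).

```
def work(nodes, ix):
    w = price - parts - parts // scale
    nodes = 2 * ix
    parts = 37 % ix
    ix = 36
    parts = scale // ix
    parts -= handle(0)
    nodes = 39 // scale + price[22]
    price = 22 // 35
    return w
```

Transformed code:
def work(nodes, ix):
    w = price - parts - parts // scale
    nodes = 2 * 36
    parts = 37 % 36
    parts = scale // 36
    parts = parts - handle(0)
    nodes = 39 // scale + price[22]
    price = 22 // 35
    return w

parts = scale // 36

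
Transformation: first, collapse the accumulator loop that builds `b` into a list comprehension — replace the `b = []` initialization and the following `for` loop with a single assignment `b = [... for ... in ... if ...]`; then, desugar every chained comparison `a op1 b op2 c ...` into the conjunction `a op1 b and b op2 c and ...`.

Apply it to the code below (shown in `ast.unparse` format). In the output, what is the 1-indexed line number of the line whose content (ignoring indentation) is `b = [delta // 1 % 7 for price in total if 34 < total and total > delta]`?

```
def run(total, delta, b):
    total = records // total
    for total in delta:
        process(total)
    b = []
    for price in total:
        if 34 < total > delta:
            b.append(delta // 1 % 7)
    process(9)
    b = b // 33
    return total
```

Transformed code:
def run(total, delta, b):
    total = records // total
    for total in delta:
        process(total)
    b = [delta // 1 % 7 for price in total if 34 < total and total > delta]
    process(9)
    b = b // 33
    return total

5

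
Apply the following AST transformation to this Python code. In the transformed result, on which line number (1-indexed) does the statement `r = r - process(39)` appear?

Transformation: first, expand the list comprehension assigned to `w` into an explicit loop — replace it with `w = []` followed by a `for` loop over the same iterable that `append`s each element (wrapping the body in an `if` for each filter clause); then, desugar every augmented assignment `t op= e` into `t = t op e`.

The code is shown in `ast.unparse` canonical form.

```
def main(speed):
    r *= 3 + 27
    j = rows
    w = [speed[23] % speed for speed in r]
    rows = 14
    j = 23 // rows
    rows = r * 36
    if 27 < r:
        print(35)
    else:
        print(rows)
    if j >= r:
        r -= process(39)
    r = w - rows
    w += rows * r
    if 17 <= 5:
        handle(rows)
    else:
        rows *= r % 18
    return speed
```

15

Transformed code:
def main(speed):
    r = r * (3 + 27)
    j = rows
    w = []
    for speed in r:
        w.append(speed[23] % speed)
    rows = 14
    j = 23 // rows
    rows = r * 36
    if 27 < r:
        print(35)
    else:
        print(rows)
    if j >= r:
        r = r - process(39)
    r = w - rows
    w = w + rows * r
    if 17 <= 5:
        handle(rows)
    else:
        rows = rows * (r % 18)
    return speed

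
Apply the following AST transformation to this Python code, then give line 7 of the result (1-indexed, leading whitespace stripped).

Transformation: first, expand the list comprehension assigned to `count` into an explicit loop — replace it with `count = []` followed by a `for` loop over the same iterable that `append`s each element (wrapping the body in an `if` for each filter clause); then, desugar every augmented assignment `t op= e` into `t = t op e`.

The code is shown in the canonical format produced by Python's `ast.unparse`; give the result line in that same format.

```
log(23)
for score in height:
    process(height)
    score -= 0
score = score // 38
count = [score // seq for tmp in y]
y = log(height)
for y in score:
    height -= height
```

for tmp in y:

Transformed code:
log(23)
for score in height:
    process(height)
    score = score - 0
score = score // 38
count = []
for tmp in y:
    count.append(score // seq)
y = log(height)
for y in score:
    height = height - height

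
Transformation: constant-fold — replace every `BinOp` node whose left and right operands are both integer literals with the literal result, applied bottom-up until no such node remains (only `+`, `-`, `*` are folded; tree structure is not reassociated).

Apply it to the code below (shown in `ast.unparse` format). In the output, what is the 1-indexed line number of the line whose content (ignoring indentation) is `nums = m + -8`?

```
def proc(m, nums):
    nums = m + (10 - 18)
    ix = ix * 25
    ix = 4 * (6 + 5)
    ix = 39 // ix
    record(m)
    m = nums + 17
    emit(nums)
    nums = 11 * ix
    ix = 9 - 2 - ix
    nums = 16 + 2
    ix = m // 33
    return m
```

Transformed code:
def proc(m, nums):
    nums = m + -8
    ix = ix * 25
    ix = 44
    ix = 39 // ix
    record(m)
    m = nums + 17
    emit(nums)
    nums = 11 * ix
    ix = 7 - ix
    nums = 18
    ix = m // 33
    return m

2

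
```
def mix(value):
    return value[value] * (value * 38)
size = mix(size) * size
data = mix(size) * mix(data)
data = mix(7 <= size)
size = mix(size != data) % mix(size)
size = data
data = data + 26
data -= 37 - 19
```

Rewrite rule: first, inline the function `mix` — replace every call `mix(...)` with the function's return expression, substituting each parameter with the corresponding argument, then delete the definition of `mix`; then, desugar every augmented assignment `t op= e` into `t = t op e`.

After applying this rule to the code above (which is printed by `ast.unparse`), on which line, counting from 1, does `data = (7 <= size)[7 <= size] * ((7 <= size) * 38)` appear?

Transformed code:
size = size[size] * (size * 38) * size
data = size[size] * (size * 38) * (data[data] * (data * 38))
data = (7 <= size)[7 <= size] * ((7 <= size) * 38)
size = (size != data)[size != data] * ((size != data) * 38) % (size[size] * (size * 38))
size = data
data = data + 26
data = data - (37 - 19)

3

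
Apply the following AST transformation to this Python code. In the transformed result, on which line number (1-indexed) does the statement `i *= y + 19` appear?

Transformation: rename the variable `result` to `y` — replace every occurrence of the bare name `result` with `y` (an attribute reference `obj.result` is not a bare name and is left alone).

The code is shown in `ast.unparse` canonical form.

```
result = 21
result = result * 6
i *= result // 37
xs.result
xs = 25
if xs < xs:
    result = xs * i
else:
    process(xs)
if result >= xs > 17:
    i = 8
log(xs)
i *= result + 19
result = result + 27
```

Transformed code:
y = 21
y = y * 6
i *= y // 37
xs.result
xs = 25
if xs < xs:
    y = xs * i
else:
    process(xs)
if y >= xs > 17:
    i = 8
log(xs)
i *= y + 19
y = y + 27

13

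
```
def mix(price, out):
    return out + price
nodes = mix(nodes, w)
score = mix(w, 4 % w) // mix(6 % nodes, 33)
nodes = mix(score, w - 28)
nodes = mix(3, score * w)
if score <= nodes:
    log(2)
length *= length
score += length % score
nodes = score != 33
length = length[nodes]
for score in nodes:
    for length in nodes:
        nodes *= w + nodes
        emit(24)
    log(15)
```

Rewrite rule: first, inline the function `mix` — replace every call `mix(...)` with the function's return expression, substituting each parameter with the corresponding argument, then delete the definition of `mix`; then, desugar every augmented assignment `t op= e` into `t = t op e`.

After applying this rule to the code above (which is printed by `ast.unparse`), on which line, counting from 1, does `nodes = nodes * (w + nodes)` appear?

13

Transformed code:
nodes = w + nodes
score = (4 % w + w) // (33 + 6 % nodes)
nodes = w - 28 + score
nodes = score * w + 3
if score <= nodes:
    log(2)
length = length * length
score = score + length % score
nodes = score != 33
length = length[nodes]
for score in nodes:
    for length in nodes:
        nodes = nodes * (w + nodes)
        emit(24)
    log(15)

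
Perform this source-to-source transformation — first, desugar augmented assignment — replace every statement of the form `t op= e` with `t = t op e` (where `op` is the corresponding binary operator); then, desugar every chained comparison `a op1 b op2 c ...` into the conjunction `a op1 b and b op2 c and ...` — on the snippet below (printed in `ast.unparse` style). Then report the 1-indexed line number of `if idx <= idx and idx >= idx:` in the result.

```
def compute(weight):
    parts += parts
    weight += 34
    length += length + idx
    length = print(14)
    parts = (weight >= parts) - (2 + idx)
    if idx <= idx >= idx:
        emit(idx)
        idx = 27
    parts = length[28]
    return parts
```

Transformed code:
def compute(weight):
    parts = parts + parts
    weight = weight + 34
    length = length + (length + idx)
    length = print(14)
    parts = (weight >= parts) - (2 + idx)
    if idx <= idx and idx >= idx:
        emit(idx)
        idx = 27
    parts = length[28]
    return parts

7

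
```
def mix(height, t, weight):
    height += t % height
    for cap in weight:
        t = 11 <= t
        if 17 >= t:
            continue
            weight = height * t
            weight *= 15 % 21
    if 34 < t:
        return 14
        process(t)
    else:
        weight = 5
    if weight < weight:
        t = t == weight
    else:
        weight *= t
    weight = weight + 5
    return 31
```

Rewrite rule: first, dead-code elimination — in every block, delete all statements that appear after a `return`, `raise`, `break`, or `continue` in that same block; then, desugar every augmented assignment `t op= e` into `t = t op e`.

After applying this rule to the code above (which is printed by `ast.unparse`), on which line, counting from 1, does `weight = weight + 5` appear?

Transformed code:
def mix(height, t, weight):
    height = height + t % height
    for cap in weight:
        t = 11 <= t
        if 17 >= t:
            continue
    if 34 < t:
        return 14
    else:
        weight = 5
    if weight < weight:
        t = t == weight
    else:
        weight = weight * t
    weight = weight + 5
    return 31

15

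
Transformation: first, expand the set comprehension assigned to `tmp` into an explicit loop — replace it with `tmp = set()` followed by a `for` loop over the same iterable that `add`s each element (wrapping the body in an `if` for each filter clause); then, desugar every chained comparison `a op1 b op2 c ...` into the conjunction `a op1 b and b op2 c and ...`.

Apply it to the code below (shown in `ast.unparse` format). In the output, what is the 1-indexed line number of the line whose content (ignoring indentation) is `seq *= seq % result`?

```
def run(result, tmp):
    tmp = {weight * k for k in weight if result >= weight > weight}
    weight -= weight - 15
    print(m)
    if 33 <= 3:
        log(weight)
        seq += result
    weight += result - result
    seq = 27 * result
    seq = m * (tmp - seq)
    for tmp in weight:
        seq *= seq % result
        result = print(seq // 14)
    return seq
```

Transformed code:
def run(result, tmp):
    tmp = set()
    for k in weight:
        if result >= weight and weight > weight:
            tmp.add(weight * k)
    weight -= weight - 15
    print(m)
    if 33 <= 3:
        log(weight)
        seq += result
    weight += result - result
    seq = 27 * result
    seq = m * (tmp - seq)
    for tmp in weight:
        seq *= seq % result
        result = print(seq // 14)
    return seq

15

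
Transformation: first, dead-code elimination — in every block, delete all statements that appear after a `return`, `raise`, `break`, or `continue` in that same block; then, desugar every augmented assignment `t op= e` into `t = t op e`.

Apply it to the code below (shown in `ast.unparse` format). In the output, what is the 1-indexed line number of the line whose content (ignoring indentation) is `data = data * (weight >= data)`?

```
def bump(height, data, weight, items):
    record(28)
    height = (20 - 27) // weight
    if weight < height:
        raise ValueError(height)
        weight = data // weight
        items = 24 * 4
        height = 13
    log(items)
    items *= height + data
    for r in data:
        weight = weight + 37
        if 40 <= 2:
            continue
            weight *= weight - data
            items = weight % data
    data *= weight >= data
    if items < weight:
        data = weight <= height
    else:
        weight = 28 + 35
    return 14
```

12

Transformed code:
def bump(height, data, weight, items):
    record(28)
    height = (20 - 27) // weight
    if weight < height:
        raise ValueError(height)
    log(items)
    items = items * (height + data)
    for r in data:
        weight = weight + 37
        if 40 <= 2:
            continue
    data = data * (weight >= data)
    if items < weight:
        data = weight <= height
    else:
        weight = 28 + 35
    return 14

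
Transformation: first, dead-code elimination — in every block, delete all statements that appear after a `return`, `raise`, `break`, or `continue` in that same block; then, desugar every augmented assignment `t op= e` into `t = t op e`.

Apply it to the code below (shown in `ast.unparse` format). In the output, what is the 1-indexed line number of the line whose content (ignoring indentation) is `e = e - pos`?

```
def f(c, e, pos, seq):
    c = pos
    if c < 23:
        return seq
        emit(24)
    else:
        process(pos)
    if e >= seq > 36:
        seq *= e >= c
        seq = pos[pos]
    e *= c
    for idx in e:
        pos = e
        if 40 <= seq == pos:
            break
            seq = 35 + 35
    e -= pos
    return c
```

Transformed code:
def f(c, e, pos, seq):
    c = pos
    if c < 23:
        return seq
    else:
        process(pos)
    if e >= seq > 36:
        seq = seq * (e >= c)
        seq = pos[pos]
    e = e * c
    for idx in e:
        pos = e
        if 40 <= seq == pos:
            break
    e = e - pos
    return c

15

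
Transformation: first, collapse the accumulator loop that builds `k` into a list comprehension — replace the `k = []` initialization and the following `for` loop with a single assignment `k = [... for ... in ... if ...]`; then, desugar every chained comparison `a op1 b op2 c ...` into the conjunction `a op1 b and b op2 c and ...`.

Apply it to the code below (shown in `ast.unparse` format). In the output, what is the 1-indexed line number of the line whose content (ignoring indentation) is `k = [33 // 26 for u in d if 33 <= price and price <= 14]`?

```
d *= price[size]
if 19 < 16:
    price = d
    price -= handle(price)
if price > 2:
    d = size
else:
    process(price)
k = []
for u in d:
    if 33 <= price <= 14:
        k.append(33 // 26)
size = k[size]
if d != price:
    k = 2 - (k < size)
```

9

Transformed code:
d *= price[size]
if 19 < 16:
    price = d
    price -= handle(price)
if price > 2:
    d = size
else:
    process(price)
k = [33 // 26 for u in d if 33 <= price and price <= 14]
size = k[size]
if d != price:
    k = 2 - (k < size)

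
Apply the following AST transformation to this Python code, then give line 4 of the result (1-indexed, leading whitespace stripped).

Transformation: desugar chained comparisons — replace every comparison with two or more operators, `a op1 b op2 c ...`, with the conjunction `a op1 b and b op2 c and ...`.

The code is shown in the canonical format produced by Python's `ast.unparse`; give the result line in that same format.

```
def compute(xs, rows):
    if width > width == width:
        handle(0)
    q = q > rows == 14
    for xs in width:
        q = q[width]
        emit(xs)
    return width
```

Transformed code:
def compute(xs, rows):
    if width > width and width == width:
        handle(0)
    q = q > rows and rows == 14
    for xs in width:
        q = q[width]
        emit(xs)
    return width

q = q > rows and rows == 14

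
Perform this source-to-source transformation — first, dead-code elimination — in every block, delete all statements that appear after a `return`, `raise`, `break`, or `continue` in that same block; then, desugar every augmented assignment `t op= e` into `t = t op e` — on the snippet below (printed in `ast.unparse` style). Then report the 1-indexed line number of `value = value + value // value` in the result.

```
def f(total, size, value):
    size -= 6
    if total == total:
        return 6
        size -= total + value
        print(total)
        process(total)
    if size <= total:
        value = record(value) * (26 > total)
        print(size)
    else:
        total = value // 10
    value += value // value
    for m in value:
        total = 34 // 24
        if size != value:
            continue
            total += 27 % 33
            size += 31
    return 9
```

10

Transformed code:
def f(total, size, value):
    size = size - 6
    if total == total:
        return 6
    if size <= total:
        value = record(value) * (26 > total)
        print(size)
    else:
        total = value // 10
    value = value + value // value
    for m in value:
        total = 34 // 24
        if size != value:
            continue
    return 9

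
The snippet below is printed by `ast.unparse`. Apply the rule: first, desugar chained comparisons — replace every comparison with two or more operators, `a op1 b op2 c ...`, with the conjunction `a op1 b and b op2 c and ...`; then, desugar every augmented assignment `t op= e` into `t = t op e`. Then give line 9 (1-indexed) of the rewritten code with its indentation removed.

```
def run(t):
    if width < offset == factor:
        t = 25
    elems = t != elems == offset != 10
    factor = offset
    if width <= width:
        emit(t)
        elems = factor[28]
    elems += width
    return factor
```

Transformed code:
def run(t):
    if width < offset and offset == factor:
        t = 25
    elems = t != elems and elems == offset and (offset != 10)
    factor = offset
    if width <= width:
        emit(t)
        elems = factor[28]
    elems = elems + width
    return factor

elems = elems + width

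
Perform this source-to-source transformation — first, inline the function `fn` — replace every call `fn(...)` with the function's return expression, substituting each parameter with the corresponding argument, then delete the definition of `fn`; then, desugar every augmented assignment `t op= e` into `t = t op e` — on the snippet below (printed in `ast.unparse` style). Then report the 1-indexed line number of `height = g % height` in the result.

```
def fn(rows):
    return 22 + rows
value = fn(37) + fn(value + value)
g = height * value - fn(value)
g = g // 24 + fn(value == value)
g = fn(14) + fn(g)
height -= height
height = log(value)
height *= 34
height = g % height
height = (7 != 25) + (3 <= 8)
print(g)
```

8

Transformed code:
value = 22 + 37 + (22 + (value + value))
g = height * value - (22 + value)
g = g // 24 + (22 + (value == value))
g = 22 + 14 + (22 + g)
height = height - height
height = log(value)
height = height * 34
height = g % height
height = (7 != 25) + (3 <= 8)
print(g)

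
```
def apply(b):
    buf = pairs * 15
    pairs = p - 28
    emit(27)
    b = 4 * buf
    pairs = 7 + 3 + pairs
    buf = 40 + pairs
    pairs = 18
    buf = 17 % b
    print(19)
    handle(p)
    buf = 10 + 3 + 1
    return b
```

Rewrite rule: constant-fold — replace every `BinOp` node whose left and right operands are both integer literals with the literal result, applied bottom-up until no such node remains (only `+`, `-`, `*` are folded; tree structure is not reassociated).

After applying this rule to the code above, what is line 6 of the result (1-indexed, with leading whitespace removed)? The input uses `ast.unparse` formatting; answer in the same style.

Transformed code:
def apply(b):
    buf = pairs * 15
    pairs = p - 28
    emit(27)
    b = 4 * buf
    pairs = 10 + pairs
    buf = 40 + pairs
    pairs = 18
    buf = 17 % b
    print(19)
    handle(p)
    buf = 14
    return b

pairs = 10 + pairs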